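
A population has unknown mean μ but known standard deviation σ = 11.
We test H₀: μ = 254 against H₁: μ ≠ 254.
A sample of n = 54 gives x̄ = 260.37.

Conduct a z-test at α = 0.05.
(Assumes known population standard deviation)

Answer: z = 4.2555, reject H₀

Derivation:
Standard error: SE = σ/√n = 11/√54 = 1.4969
z-statistic: z = (x̄ - μ₀)/SE = (260.37 - 254)/1.4969 = 4.2555
Critical value: ±1.960
p-value < 0.0001
Decision: reject H₀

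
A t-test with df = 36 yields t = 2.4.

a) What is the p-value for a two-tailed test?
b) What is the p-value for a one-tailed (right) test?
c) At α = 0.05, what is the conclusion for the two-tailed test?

Using t-distribution with df = 36:
a) Two-tailed: p = 2×P(T > 2.4) = 0.0217
b) One-tailed: p = P(T > 2.4) = 0.0108
c) 0.0217 < 0.05, reject H₀

Answer: a) 0.0217, b) 0.0108, c) reject H₀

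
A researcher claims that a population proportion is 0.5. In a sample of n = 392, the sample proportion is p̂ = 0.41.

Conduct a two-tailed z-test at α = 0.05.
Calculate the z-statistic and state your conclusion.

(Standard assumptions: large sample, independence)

H₀: p = 0.5, H₁: p ≠ 0.5
Standard error: SE = √(p₀(1-p₀)/n) = √(0.5×0.5/392) = 0.025254
z-statistic: z = (p̂ - p₀)/SE = (0.41 - 0.5)/0.025254 = -3.5638
Critical value: z_0.025 = ±1.960
p-value = 0.0004
Decision: reject H₀ at α = 0.05

Answer: z = -3.5638, reject H₀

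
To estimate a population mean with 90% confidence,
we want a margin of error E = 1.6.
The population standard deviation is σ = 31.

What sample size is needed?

Answer: n = 1016

Derivation:
z_0.05 = 1.645
n = (z×σ/E)² = (1.645×31/1.6)²
n = 1015.8164
Round up: n = 1016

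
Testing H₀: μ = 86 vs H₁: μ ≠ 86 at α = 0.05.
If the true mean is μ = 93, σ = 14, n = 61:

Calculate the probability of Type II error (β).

Answer: β ≈ 0.0259

Derivation:
SE = σ/√n = 14/√61 = 1.7925
Critical values: μ₀ ± z_0.025×SE = 86 ± 1.960×1.7925
Acceptance region: (82.4867, 89.5133)
Under H₁ (μ = 93): z_high = (89.5133 - 93)/1.7925 = -1.9452, z_low = (82.4867 - 93)/1.7925 = -5.8652
β = P(not reject | H₁) = Φ(-1.9452) - Φ(-5.8652) ≈ 0.0259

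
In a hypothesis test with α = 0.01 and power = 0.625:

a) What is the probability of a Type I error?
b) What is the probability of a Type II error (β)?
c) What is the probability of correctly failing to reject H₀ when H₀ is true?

a) Type I error probability = α = 0.01
b) Power = P(reject H₀ | H₁ true) = 1 - β = 0.625, so Type II error probability = β = 1 - Power = 0.375
c) P(fail to reject H₀ | H₀ true) = 1 - α = 0.99

Answer: a) 0.01, b) 0.375, c) 0.99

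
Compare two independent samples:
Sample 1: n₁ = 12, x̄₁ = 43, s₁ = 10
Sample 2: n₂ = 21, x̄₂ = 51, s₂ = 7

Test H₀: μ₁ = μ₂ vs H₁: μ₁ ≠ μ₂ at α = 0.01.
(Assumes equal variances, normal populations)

Answer: t = -2.6989, fail to reject H₀

Derivation:
Pooled variance: s²_p = [11×10² + 20×7²]/(31) = 67.0968
s_p = 8.1913
SE = s_p×√(1/n₁ + 1/n₂) = 8.1913×√(1/12 + 1/21) = 2.9642
t = (x̄₁ - x̄₂)/SE = (43 - 51)/2.9642 = -2.6989
df = 31, t-critical = ±2.744
Decision: fail to reject H₀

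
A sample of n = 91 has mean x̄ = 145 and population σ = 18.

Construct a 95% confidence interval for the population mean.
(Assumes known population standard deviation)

Confidence level: 95%, α = 0.05
z_0.025 = 1.960
SE = σ/√n = 18/√91 = 1.8869
Margin of error = 1.960 × 1.8869 = 3.6983
CI: x̄ ± margin = 145 ± 3.6983
CI: (141.3017, 148.6983)

Answer: (141.3017, 148.6983)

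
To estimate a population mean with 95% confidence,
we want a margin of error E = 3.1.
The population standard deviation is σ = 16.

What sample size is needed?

z_0.025 = 1.960
n = (z×σ/E)² = (1.960×16/3.1)²
n = 102.3361
Round up: n = 103

Answer: n = 103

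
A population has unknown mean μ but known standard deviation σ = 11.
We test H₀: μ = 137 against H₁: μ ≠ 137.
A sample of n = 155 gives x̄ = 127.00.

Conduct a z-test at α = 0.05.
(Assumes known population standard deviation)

Standard error: SE = σ/√n = 11/√155 = 0.8835
z-statistic: z = (x̄ - μ₀)/SE = (127.00 - 137)/0.8835 = -11.3186
Critical value: ±1.960
p-value < 0.0001
Decision: reject H₀

Answer: z = -11.3186, reject H₀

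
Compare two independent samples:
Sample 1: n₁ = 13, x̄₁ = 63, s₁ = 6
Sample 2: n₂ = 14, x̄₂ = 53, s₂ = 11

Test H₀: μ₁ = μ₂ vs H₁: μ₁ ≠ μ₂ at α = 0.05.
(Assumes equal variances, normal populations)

Pooled variance: s²_p = [12×6² + 13×11²]/(25) = 80.2000
s_p = 8.9554
SE = s_p×√(1/n₁ + 1/n₂) = 8.9554×√(1/13 + 1/14) = 3.4493
t = (x̄₁ - x̄₂)/SE = (63 - 53)/3.4493 = 2.8991
df = 25, t-critical = ±2.060
Decision: reject H₀

Answer: t = 2.8991, reject H₀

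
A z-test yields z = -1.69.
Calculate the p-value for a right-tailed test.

For z = -1.69:
p = P(Z > -1.69) = 1 - Φ(-1.69) = 0.9545

Answer: p-value ≈ 0.9545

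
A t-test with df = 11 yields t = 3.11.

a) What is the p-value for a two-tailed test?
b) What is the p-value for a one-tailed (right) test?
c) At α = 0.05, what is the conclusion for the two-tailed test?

Answer: a) 0.0099, b) 0.0050, c) reject H₀

Derivation:
Using t-distribution with df = 11:
a) Two-tailed: p = 2×P(T > 3.11) = 0.0099
b) One-tailed: p = P(T > 3.11) = 0.0050
c) 0.0099 < 0.05, reject H₀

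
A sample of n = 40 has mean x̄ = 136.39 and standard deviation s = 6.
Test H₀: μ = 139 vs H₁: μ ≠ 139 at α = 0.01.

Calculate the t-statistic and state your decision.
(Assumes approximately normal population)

df = n - 1 = 39
SE = s/√n = 6/√40 = 0.9487
t = (x̄ - μ₀)/SE = (136.39 - 139)/0.9487 = -2.7511
Critical value: t_{0.005,39} = ±2.708
p-value ≈ 0.0090
Decision: reject H₀

Answer: t = -2.7511, reject H₀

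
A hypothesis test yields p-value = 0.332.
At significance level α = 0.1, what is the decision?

Answer: fail to reject H₀

Derivation:
Compare p-value to α:
0.332 ≥ 0.1
Decision: fail to reject H₀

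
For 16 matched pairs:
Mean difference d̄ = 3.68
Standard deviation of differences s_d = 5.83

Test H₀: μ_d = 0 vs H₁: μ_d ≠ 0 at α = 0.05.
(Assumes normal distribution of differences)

df = n - 1 = 15
SE = s_d/√n = 5.83/√16 = 1.4575
t = d̄/SE = 3.68/1.4575 = 2.5249
Critical value: t_{0.025,15} = ±2.131
p-value ≈ 0.0233
Decision: reject H₀

Answer: t = 2.5249, reject H₀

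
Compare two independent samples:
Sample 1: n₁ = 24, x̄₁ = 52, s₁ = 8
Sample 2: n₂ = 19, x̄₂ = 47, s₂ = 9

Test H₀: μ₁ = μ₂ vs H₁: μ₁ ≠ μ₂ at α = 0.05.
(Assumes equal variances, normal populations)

Pooled variance: s²_p = [23×8² + 18×9²]/(41) = 71.4634
s_p = 8.4536
SE = s_p×√(1/n₁ + 1/n₂) = 8.4536×√(1/24 + 1/19) = 2.5959
t = (x̄₁ - x̄₂)/SE = (52 - 47)/2.5959 = 1.9261
df = 41, t-critical = ±2.020
Decision: fail to reject H₀

Answer: t = 1.9261, fail to reject H₀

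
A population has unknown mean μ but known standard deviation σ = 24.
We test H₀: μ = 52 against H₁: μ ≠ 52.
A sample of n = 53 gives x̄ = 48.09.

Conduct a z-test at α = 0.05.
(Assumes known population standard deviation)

Answer: z = -1.1860, fail to reject H₀

Derivation:
Standard error: SE = σ/√n = 24/√53 = 3.2967
z-statistic: z = (x̄ - μ₀)/SE = (48.09 - 52)/3.2967 = -1.1860
Critical value: ±1.960
p-value = 0.2356
Decision: fail to reject H₀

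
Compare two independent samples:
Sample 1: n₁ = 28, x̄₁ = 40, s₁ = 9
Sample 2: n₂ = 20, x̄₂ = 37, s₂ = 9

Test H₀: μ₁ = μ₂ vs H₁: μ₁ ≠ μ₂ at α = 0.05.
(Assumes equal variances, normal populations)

Pooled variance: s²_p = [27×9² + 19×9²]/(46) = 81.0000
s_p = 9.0000
SE = s_p×√(1/n₁ + 1/n₂) = 9.0000×√(1/28 + 1/20) = 2.6349
t = (x̄₁ - x̄₂)/SE = (40 - 37)/2.6349 = 1.1386
df = 46, t-critical = ±2.013
Decision: fail to reject H₀

Answer: t = 1.1386, fail to reject H₀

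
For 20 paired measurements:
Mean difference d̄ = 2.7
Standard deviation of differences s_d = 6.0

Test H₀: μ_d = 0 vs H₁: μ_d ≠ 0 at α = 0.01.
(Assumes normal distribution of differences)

df = n - 1 = 19
SE = s_d/√n = 6.0/√20 = 1.3416
t = d̄/SE = 2.7/1.3416 = 2.0125
Critical value: t_{0.005,19} = ±2.861
p-value ≈ 0.0586
Decision: fail to reject H₀

Answer: t = 2.0125, fail to reject H₀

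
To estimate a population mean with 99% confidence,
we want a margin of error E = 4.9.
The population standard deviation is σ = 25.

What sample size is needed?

z_0.005 = 2.576
n = (z×σ/E)² = (2.576×25/4.9)²
n = 172.7347
Round up: n = 173

Answer: n = 173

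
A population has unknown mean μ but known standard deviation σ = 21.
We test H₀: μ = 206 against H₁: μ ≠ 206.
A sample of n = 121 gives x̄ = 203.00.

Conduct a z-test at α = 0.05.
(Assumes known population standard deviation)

Answer: z = -1.5714, fail to reject H₀

Derivation:
Standard error: SE = σ/√n = 21/√121 = 1.9091
z-statistic: z = (x̄ - μ₀)/SE = (203.00 - 206)/1.9091 = -1.5714
Critical value: ±1.960
p-value = 0.1161
Decision: fail to reject H₀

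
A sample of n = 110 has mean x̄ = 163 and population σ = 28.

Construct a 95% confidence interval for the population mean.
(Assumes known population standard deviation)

Confidence level: 95%, α = 0.05
z_0.025 = 1.960
SE = σ/√n = 28/√110 = 2.6697
Margin of error = 1.960 × 2.6697 = 5.2326
CI: x̄ ± margin = 163 ± 5.2326
CI: (157.7674, 168.2326)

Answer: (157.7674, 168.2326)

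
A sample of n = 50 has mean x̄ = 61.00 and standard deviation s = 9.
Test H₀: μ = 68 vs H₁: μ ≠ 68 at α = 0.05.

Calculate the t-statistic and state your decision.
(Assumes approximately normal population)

df = n - 1 = 49
SE = s/√n = 9/√50 = 1.2728
t = (x̄ - μ₀)/SE = (61.00 - 68)/1.2728 = -5.4997
Critical value: t_{0.025,49} = ±2.010
p-value < 0.0001
Decision: reject H₀

Answer: t = -5.4997, reject H₀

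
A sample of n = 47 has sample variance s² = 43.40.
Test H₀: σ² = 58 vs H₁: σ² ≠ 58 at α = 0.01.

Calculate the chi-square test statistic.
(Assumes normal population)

df = n - 1 = 46
χ² = (n-1)s²/σ₀² = 46×43.40/58 = 34.4207
Critical values: χ²_{0.995,46} = 25.041, χ²_{0.005,46} = 74.437
Rejection region: χ² < 25.041 or χ² > 74.437
Decision: fail to reject H₀

Answer: χ² = 34.4207, fail to reject H₀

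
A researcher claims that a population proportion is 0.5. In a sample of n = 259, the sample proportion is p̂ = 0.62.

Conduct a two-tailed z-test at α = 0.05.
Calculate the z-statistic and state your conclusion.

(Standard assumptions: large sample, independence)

Answer: z = 3.8625, reject H₀

Derivation:
H₀: p = 0.5, H₁: p ≠ 0.5
Standard error: SE = √(p₀(1-p₀)/n) = √(0.5×0.5/259) = 0.031068
z-statistic: z = (p̂ - p₀)/SE = (0.62 - 0.5)/0.031068 = 3.8625
Critical value: z_0.025 = ±1.960
p-value = 0.0001
Decision: reject H₀ at α = 0.05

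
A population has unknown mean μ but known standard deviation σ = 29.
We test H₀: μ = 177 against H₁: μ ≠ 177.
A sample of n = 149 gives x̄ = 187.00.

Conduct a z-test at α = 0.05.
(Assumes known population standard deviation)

Standard error: SE = σ/√n = 29/√149 = 2.3758
z-statistic: z = (x̄ - μ₀)/SE = (187.00 - 177)/2.3758 = 4.2091
Critical value: ±1.960
p-value < 0.0001
Decision: reject H₀

Answer: z = 4.2091, reject H₀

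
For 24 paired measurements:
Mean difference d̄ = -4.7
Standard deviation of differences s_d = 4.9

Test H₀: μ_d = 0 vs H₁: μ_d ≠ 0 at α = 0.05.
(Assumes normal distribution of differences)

Answer: t = -4.6991, reject H₀

Derivation:
df = n - 1 = 23
SE = s_d/√n = 4.9/√24 = 1.0002
t = d̄/SE = -4.7/1.0002 = -4.6991
Critical value: t_{0.025,23} = ±2.069
p-value ≈ 0.0001
Decision: reject H₀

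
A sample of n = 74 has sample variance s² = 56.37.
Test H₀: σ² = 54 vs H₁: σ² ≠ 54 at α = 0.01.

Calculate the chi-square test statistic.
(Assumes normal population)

df = n - 1 = 73
χ² = (n-1)s²/σ₀² = 73×56.37/54 = 76.2039
Critical values: χ²_{0.995,73} = 45.629, χ²_{0.005,73} = 107.862
Rejection region: χ² < 45.629 or χ² > 107.862
Decision: fail to reject H₀

Answer: χ² = 76.2039, fail to reject H₀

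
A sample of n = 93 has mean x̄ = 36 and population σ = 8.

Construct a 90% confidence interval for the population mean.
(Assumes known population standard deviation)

Confidence level: 90%, α = 0.1
z_0.05 = 1.645
SE = σ/√n = 8/√93 = 0.8296
Margin of error = 1.645 × 0.8296 = 1.3647
CI: x̄ ± margin = 36 ± 1.3647
CI: (34.6353, 37.3647)

Answer: (34.6353, 37.3647)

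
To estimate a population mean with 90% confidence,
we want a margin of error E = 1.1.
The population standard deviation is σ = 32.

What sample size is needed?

Answer: n = 2291

Derivation:
z_0.05 = 1.645
n = (z×σ/E)² = (1.645×32/1.1)²
n = 2290.0575
Round up: n = 2291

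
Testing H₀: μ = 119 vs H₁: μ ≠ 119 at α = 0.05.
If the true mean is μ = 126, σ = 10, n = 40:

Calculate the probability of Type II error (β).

SE = σ/√n = 10/√40 = 1.5811
Critical values: μ₀ ± z_0.025×SE = 119 ± 1.960×1.5811
Acceptance region: (115.9010, 122.0990)
Under H₁ (μ = 126): z_high = (122.0990 - 126)/1.5811 = -2.4673, z_low = (115.9010 - 126)/1.5811 = -6.3873
β = P(not reject | H₁) = Φ(-2.4673) - Φ(-6.3873) ≈ 0.0068

Answer: β ≈ 0.0068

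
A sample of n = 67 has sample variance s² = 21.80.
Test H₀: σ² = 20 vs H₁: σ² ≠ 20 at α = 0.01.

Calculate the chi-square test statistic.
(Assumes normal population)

Answer: χ² = 71.9400, fail to reject H₀

Derivation:
df = n - 1 = 66
χ² = (n-1)s²/σ₀² = 66×21.80/20 = 71.9400
Critical values: χ²_{0.995,66} = 40.158, χ²_{0.005,66} = 99.330
Rejection region: χ² < 40.158 or χ² > 99.330
Decision: fail to reject H₀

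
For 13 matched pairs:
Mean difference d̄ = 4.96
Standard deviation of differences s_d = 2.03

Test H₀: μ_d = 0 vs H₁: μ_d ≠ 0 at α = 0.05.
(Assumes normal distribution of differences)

Answer: t = 8.8099, reject H₀

Derivation:
df = n - 1 = 12
SE = s_d/√n = 2.03/√13 = 0.5630
t = d̄/SE = 4.96/0.5630 = 8.8099
Critical value: t_{0.025,12} = ±2.179
p-value < 0.0001
Decision: reject H₀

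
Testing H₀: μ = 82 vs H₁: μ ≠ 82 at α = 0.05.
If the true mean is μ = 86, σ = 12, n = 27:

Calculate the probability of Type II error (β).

SE = σ/√n = 12/√27 = 2.3094
Critical values: μ₀ ± z_0.025×SE = 82 ± 1.960×2.3094
Acceptance region: (77.4736, 86.5264)
Under H₁ (μ = 86): z_high = (86.5264 - 86)/2.3094 = 0.2279, z_low = (77.4736 - 86)/2.3094 = -3.6920
β = P(not reject | H₁) = Φ(0.2279) - Φ(-3.6920) ≈ 0.5900

Answer: β ≈ 0.5900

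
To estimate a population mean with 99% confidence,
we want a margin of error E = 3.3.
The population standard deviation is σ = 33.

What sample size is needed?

z_0.005 = 2.576
n = (z×σ/E)² = (2.576×33/3.3)²
n = 663.5776
Round up: n = 664

Answer: n = 664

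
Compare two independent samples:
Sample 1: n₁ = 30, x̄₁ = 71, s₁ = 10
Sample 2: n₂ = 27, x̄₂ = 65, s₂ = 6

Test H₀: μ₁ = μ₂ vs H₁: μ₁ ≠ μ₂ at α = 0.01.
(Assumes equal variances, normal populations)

Answer: t = 2.7083, reject H₀

Derivation:
Pooled variance: s²_p = [29×10² + 26×6²]/(55) = 69.7455
s_p = 8.3514
SE = s_p×√(1/n₁ + 1/n₂) = 8.3514×√(1/30 + 1/27) = 2.2154
t = (x̄₁ - x̄₂)/SE = (71 - 65)/2.2154 = 2.7083
df = 55, t-critical = ±2.668
Decision: reject H₀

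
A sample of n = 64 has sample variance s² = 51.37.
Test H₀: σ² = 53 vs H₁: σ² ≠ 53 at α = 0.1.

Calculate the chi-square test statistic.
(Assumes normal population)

df = n - 1 = 63
χ² = (n-1)s²/σ₀² = 63×51.37/53 = 61.0625
Critical values: χ²_{0.95,63} = 45.741, χ²_{0.05,63} = 82.529
Rejection region: χ² < 45.741 or χ² > 82.529
Decision: fail to reject H₀

Answer: χ² = 61.0625, fail to reject H₀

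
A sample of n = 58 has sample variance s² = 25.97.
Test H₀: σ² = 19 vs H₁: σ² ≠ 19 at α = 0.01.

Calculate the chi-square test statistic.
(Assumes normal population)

Answer: χ² = 77.9100, fail to reject H₀

Derivation:
df = n - 1 = 57
χ² = (n-1)s²/σ₀² = 57×25.97/19 = 77.9100
Critical values: χ²_{0.995,57} = 33.248, χ²_{0.005,57} = 88.236
Rejection region: χ² < 33.248 or χ² > 88.236
Decision: fail to reject H₀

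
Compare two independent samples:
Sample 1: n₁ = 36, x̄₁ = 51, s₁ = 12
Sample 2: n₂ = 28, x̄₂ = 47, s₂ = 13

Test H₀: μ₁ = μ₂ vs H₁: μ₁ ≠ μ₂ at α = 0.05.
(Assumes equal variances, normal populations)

Pooled variance: s²_p = [35×12² + 27×13²]/(62) = 154.8871
s_p = 12.4454
SE = s_p×√(1/n₁ + 1/n₂) = 12.4454×√(1/36 + 1/28) = 3.1359
t = (x̄₁ - x̄₂)/SE = (51 - 47)/3.1359 = 1.2756
df = 62, t-critical = ±1.999
Decision: fail to reject H₀

Answer: t = 1.2756, fail to reject H₀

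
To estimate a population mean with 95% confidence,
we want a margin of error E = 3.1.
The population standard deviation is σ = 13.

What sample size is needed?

z_0.025 = 1.960
n = (z×σ/E)² = (1.960×13/3.1)²
n = 67.5578
Round up: n = 68

Answer: n = 68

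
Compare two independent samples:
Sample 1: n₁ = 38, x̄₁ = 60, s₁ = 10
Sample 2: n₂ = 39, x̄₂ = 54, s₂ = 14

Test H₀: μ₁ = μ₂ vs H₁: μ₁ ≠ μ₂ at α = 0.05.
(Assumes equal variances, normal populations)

Pooled variance: s²_p = [37×10² + 38×14²]/(75) = 148.6400
s_p = 12.1918
SE = s_p×√(1/n₁ + 1/n₂) = 12.1918×√(1/38 + 1/39) = 2.7790
t = (x̄₁ - x̄₂)/SE = (60 - 54)/2.7790 = 2.1591
df = 75, t-critical = ±1.992
Decision: reject H₀

Answer: t = 2.1591, reject H₀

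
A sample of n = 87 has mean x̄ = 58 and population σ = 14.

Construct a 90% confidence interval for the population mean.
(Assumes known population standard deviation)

Answer: (55.5309, 60.4691)

Derivation:
Confidence level: 90%, α = 0.1
z_0.05 = 1.645
SE = σ/√n = 14/√87 = 1.5010
Margin of error = 1.645 × 1.5010 = 2.4691
CI: x̄ ± margin = 58 ± 2.4691
CI: (55.5309, 60.4691)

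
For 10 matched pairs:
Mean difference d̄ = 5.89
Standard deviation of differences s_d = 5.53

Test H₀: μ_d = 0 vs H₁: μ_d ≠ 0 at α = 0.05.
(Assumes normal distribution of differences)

df = n - 1 = 9
SE = s_d/√n = 5.53/√10 = 1.7487
t = d̄/SE = 5.89/1.7487 = 3.3682
Critical value: t_{0.025,9} = ±2.262
p-value ≈ 0.0083
Decision: reject H₀

Answer: t = 3.3682, reject H₀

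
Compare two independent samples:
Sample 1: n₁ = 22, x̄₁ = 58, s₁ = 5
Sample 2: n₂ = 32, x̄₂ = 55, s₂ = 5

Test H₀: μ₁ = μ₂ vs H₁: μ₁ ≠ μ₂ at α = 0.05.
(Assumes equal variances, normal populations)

Answer: t = 2.1664, reject H₀

Derivation:
Pooled variance: s²_p = [21×5² + 31×5²]/(52) = 25.0000
s_p = 5.0000
SE = s_p×√(1/n₁ + 1/n₂) = 5.0000×√(1/22 + 1/32) = 1.3848
t = (x̄₁ - x̄₂)/SE = (58 - 55)/1.3848 = 2.1664
df = 52, t-critical = ±2.007
Decision: reject H₀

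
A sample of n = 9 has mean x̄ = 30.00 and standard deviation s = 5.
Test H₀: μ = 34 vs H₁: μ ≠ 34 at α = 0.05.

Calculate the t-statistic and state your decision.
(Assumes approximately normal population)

df = n - 1 = 8
SE = s/√n = 5/√9 = 1.6667
t = (x̄ - μ₀)/SE = (30.00 - 34)/1.6667 = -2.4000
Critical value: t_{0.025,8} = ±2.306
p-value ≈ 0.0432
Decision: reject H₀

Answer: t = -2.4000, reject H₀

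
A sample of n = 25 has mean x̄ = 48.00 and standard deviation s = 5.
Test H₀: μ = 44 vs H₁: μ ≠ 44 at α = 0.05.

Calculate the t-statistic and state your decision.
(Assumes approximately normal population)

df = n - 1 = 24
SE = s/√n = 5/√25 = 1.0000
t = (x̄ - μ₀)/SE = (48.00 - 44)/1.0000 = 4.0000
Critical value: t_{0.025,24} = ±2.064
p-value ≈ 0.0005
Decision: reject H₀

Answer: t = 4.0000, reject H₀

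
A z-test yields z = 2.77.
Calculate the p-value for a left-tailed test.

For z = 2.77:
p = P(Z < 2.77) = Φ(2.77) = 0.9972

Answer: p-value ≈ 0.9972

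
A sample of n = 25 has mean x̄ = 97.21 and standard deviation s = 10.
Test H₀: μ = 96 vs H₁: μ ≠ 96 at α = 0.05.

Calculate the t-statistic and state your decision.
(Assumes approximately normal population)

df = n - 1 = 24
SE = s/√n = 10/√25 = 2.0000
t = (x̄ - μ₀)/SE = (97.21 - 96)/2.0000 = 0.6050
Critical value: t_{0.025,24} = ±2.064
p-value ≈ 0.5509
Decision: fail to reject H₀

Answer: t = 0.6050, fail to reject H₀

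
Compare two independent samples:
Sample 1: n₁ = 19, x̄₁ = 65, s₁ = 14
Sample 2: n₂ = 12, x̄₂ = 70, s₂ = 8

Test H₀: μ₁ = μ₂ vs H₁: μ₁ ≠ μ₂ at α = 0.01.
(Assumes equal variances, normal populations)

Pooled variance: s²_p = [18×14² + 11×8²]/(29) = 145.9310
s_p = 12.0802
SE = s_p×√(1/n₁ + 1/n₂) = 12.0802×√(1/19 + 1/12) = 4.4544
t = (x̄₁ - x̄₂)/SE = (65 - 70)/4.4544 = -1.1225
df = 29, t-critical = ±2.756
Decision: fail to reject H₀

Answer: t = -1.1225, fail to reject H₀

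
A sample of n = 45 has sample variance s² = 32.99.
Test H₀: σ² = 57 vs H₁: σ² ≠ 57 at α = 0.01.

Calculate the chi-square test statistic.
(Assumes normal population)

Answer: χ² = 25.4660, fail to reject H₀

Derivation:
df = n - 1 = 44
χ² = (n-1)s²/σ₀² = 44×32.99/57 = 25.4660
Critical values: χ²_{0.995,44} = 23.584, χ²_{0.005,44} = 71.893
Rejection region: χ² < 23.584 or χ² > 71.893
Decision: fail to reject H₀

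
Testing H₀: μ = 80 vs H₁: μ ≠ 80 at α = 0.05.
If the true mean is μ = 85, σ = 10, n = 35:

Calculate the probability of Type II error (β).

SE = σ/√n = 10/√35 = 1.6903
Critical values: μ₀ ± z_0.025×SE = 80 ± 1.960×1.6903
Acceptance region: (76.6870, 83.3130)
Under H₁ (μ = 85): z_high = (83.3130 - 85)/1.6903 = -0.9980, z_low = (76.6870 - 85)/1.6903 = -4.9181
β = P(not reject | H₁) = Φ(-0.9980) - Φ(-4.9181) ≈ 0.1591

Answer: β ≈ 0.1591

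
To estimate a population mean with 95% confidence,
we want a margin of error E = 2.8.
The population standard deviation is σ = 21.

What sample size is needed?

Answer: n = 217

Derivation:
z_0.025 = 1.960
n = (z×σ/E)² = (1.960×21/2.8)²
n = 216.0900
Round up: n = 217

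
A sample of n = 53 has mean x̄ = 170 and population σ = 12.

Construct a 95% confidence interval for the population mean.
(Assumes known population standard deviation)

Answer: (166.7693, 173.2307)

Derivation:
Confidence level: 95%, α = 0.05
z_0.025 = 1.960
SE = σ/√n = 12/√53 = 1.6483
Margin of error = 1.960 × 1.6483 = 3.2307
CI: x̄ ± margin = 170 ± 3.2307
CI: (166.7693, 173.2307)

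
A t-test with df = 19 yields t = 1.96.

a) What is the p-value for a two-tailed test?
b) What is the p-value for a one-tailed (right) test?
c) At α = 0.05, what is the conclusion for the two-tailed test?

Using t-distribution with df = 19:
a) Two-tailed: p = 2×P(T > 1.96) = 0.0648
b) One-tailed: p = P(T > 1.96) = 0.0324
c) 0.0648 ≥ 0.05, fail to reject H₀

Answer: a) 0.0648, b) 0.0324, c) fail to reject H₀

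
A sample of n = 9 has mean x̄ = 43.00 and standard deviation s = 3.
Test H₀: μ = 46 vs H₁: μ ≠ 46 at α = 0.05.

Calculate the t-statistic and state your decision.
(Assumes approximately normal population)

Answer: t = -3.0000, reject H₀

Derivation:
df = n - 1 = 8
SE = s/√n = 3/√9 = 1.0000
t = (x̄ - μ₀)/SE = (43.00 - 46)/1.0000 = -3.0000
Critical value: t_{0.025,8} = ±2.306
p-value ≈ 0.0171
Decision: reject H₀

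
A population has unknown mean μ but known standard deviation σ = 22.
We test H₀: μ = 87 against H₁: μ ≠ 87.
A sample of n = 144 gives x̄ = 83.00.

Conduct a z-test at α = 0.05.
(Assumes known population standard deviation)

Answer: z = -2.1819, reject H₀

Derivation:
Standard error: SE = σ/√n = 22/√144 = 1.8333
z-statistic: z = (x̄ - μ₀)/SE = (83.00 - 87)/1.8333 = -2.1819
Critical value: ±1.960
p-value = 0.0291
Decision: reject H₀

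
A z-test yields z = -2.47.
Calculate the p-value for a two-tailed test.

For z = -2.47:
p = 2×P(Z > |-2.47|) = 2×(1 - Φ(2.47)) = 0.0135

Answer: p-value ≈ 0.0135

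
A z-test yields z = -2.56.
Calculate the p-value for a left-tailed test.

Answer: p-value ≈ 0.0052

Derivation:
For z = -2.56:
p = P(Z < -2.56) = Φ(-2.56) = 0.0052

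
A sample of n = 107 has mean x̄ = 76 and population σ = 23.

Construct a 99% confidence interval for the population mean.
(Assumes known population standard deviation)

Confidence level: 99%, α = 0.01
z_0.005 = 2.576
SE = σ/√n = 23/√107 = 2.2235
Margin of error = 2.576 × 2.2235 = 5.7277
CI: x̄ ± margin = 76 ± 5.7277
CI: (70.2723, 81.7277)

Answer: (70.2723, 81.7277)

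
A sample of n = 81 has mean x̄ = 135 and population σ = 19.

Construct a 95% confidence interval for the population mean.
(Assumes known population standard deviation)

Confidence level: 95%, α = 0.05
z_0.025 = 1.960
SE = σ/√n = 19/√81 = 2.1111
Margin of error = 1.960 × 2.1111 = 4.1378
CI: x̄ ± margin = 135 ± 4.1378
CI: (130.8622, 139.1378)

Answer: (130.8622, 139.1378)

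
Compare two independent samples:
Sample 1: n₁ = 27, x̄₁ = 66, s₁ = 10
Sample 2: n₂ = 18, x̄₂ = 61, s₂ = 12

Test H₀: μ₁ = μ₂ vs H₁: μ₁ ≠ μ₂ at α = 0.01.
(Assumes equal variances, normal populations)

Answer: t = 1.5165, fail to reject H₀

Derivation:
Pooled variance: s²_p = [26×10² + 17×12²]/(43) = 117.3953
s_p = 10.8349
SE = s_p×√(1/n₁ + 1/n₂) = 10.8349×√(1/27 + 1/18) = 3.2970
t = (x̄₁ - x̄₂)/SE = (66 - 61)/3.2970 = 1.5165
df = 43, t-critical = ±2.695
Decision: fail to reject H₀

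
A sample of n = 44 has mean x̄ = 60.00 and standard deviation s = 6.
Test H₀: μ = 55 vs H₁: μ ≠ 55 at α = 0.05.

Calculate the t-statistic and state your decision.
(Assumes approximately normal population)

df = n - 1 = 43
SE = s/√n = 6/√44 = 0.9045
t = (x̄ - μ₀)/SE = (60.00 - 55)/0.9045 = 5.5279
Critical value: t_{0.025,43} = ±2.017
p-value < 0.0001
Decision: reject H₀

Answer: t = 5.5279, reject H₀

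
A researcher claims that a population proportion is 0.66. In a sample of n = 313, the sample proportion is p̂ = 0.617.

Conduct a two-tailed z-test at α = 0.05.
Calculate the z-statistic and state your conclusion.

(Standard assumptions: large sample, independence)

H₀: p = 0.66, H₁: p ≠ 0.66
Standard error: SE = √(p₀(1-p₀)/n) = √(0.66×0.34/313) = 0.026776
z-statistic: z = (p̂ - p₀)/SE = (0.617 - 0.66)/0.026776 = -1.6059
Critical value: z_0.025 = ±1.960
p-value = 0.1083
Decision: fail to reject H₀ at α = 0.05

Answer: z = -1.6059, fail to reject H₀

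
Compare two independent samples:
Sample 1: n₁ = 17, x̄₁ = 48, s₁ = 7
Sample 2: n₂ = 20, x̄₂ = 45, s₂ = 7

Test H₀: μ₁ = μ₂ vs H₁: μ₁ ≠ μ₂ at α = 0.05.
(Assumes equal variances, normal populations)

Answer: t = 1.2992, fail to reject H₀

Derivation:
Pooled variance: s²_p = [16×7² + 19×7²]/(35) = 49.0000
s_p = 7.0000
SE = s_p×√(1/n₁ + 1/n₂) = 7.0000×√(1/17 + 1/20) = 2.3092
t = (x̄₁ - x̄₂)/SE = (48 - 45)/2.3092 = 1.2992
df = 35, t-critical = ±2.030
Decision: fail to reject H₀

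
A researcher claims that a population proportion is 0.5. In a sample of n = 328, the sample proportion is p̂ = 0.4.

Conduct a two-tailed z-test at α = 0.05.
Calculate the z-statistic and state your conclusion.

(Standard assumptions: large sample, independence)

H₀: p = 0.5, H₁: p ≠ 0.5
Standard error: SE = √(p₀(1-p₀)/n) = √(0.5×0.5/328) = 0.027608
z-statistic: z = (p̂ - p₀)/SE = (0.4 - 0.5)/0.027608 = -3.6221
Critical value: z_0.025 = ±1.960
p-value = 0.0003
Decision: reject H₀ at α = 0.05

Answer: z = -3.6221, reject H₀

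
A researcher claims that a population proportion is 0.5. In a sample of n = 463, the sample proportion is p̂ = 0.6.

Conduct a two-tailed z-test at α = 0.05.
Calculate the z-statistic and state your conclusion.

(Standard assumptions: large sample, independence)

Answer: z = 4.3035, reject H₀

Derivation:
H₀: p = 0.5, H₁: p ≠ 0.5
Standard error: SE = √(p₀(1-p₀)/n) = √(0.5×0.5/463) = 0.023237
z-statistic: z = (p̂ - p₀)/SE = (0.6 - 0.5)/0.023237 = 4.3035
Critical value: z_0.025 = ±1.960
p-value < 0.0001
Decision: reject H₀ at α = 0.05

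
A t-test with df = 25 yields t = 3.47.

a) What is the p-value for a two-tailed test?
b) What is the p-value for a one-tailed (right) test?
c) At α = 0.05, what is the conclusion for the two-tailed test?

Answer: a) 0.0019, b) 0.0010, c) reject H₀

Derivation:
Using t-distribution with df = 25:
a) Two-tailed: p = 2×P(T > 3.47) = 0.0019
b) One-tailed: p = P(T > 3.47) = 0.0010
c) 0.0019 < 0.05, reject H₀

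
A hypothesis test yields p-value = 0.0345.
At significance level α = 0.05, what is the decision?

Answer: reject H₀

Derivation:
Compare p-value to α:
0.0345 < 0.05
Decision: reject H₀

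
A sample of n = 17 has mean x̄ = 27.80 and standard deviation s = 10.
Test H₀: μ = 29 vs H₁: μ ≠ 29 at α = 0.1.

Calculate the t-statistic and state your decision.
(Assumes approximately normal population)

Answer: t = -0.4948, fail to reject H₀

Derivation:
df = n - 1 = 16
SE = s/√n = 10/√17 = 2.4254
t = (x̄ - μ₀)/SE = (27.80 - 29)/2.4254 = -0.4948
Critical value: t_{0.05,16} = ±1.746
p-value ≈ 0.6275
Decision: fail to reject H₀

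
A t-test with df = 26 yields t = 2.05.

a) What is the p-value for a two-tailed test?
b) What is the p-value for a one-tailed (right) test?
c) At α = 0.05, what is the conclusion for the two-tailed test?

Answer: a) 0.0506, b) 0.0253, c) fail to reject H₀

Derivation:
Using t-distribution with df = 26:
a) Two-tailed: p = 2×P(T > 2.05) = 0.0506
b) One-tailed: p = P(T > 2.05) = 0.0253
c) 0.0506 ≥ 0.05, fail to reject H₀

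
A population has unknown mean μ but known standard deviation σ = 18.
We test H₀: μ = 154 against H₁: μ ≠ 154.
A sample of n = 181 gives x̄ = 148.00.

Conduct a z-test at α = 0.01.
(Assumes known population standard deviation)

Standard error: SE = σ/√n = 18/√181 = 1.3379
z-statistic: z = (x̄ - μ₀)/SE = (148.00 - 154)/1.3379 = -4.4846
Critical value: ±2.576
p-value < 0.0001
Decision: reject H₀

Answer: z = -4.4846, reject H₀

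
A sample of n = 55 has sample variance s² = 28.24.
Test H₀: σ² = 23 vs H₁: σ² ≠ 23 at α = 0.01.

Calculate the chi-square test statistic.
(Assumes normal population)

Answer: χ² = 66.3026, fail to reject H₀

Derivation:
df = n - 1 = 54
χ² = (n-1)s²/σ₀² = 54×28.24/23 = 66.3026
Critical values: χ²_{0.995,54} = 30.981, χ²_{0.005,54} = 84.502
Rejection region: χ² < 30.981 or χ² > 84.502
Decision: fail to reject H₀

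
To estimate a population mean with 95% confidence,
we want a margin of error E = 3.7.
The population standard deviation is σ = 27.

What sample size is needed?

Answer: n = 205

Derivation:
z_0.025 = 1.960
n = (z×σ/E)² = (1.960×27/3.7)²
n = 204.5673
Round up: n = 205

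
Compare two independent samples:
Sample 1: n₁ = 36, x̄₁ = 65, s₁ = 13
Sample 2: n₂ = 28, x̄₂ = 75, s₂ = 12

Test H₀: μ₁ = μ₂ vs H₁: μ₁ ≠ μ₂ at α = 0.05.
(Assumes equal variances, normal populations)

Answer: t = -3.1562, reject H₀

Derivation:
Pooled variance: s²_p = [35×13² + 27×12²]/(62) = 158.1129
s_p = 12.5743
SE = s_p×√(1/n₁ + 1/n₂) = 12.5743×√(1/36 + 1/28) = 3.1684
t = (x̄₁ - x̄₂)/SE = (65 - 75)/3.1684 = -3.1562
df = 62, t-critical = ±1.999
Decision: reject H₀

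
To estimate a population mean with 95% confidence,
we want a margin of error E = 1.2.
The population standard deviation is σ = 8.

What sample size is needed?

Answer: n = 171

Derivation:
z_0.025 = 1.960
n = (z×σ/E)² = (1.960×8/1.2)²
n = 170.7378
Round up: n = 171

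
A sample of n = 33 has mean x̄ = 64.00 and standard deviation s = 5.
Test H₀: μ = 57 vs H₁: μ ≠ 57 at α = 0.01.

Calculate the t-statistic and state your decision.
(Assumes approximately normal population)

df = n - 1 = 32
SE = s/√n = 5/√33 = 0.8704
t = (x̄ - μ₀)/SE = (64.00 - 57)/0.8704 = 8.0423
Critical value: t_{0.005,32} = ±2.738
p-value < 0.0001
Decision: reject H₀

Answer: t = 8.0423, reject H₀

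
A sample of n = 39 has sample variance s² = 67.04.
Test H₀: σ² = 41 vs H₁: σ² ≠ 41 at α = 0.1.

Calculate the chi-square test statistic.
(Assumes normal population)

Answer: χ² = 62.1346, reject H₀

Derivation:
df = n - 1 = 38
χ² = (n-1)s²/σ₀² = 38×67.04/41 = 62.1346
Critical values: χ²_{0.95,38} = 24.884, χ²_{0.05,38} = 53.384
Rejection region: χ² < 24.884 or χ² > 53.384
Decision: reject H₀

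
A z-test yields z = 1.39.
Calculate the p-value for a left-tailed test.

Answer: p-value ≈ 0.9177

Derivation:
For z = 1.39:
p = P(Z < 1.39) = Φ(1.39) = 0.9177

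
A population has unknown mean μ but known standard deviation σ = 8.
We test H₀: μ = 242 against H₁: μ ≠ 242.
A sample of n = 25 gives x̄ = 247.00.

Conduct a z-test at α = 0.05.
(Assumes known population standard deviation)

Standard error: SE = σ/√n = 8/√25 = 1.6000
z-statistic: z = (x̄ - μ₀)/SE = (247.00 - 242)/1.6000 = 3.1250
Critical value: ±1.960
p-value = 0.0018
Decision: reject H₀

Answer: z = 3.1250, reject H₀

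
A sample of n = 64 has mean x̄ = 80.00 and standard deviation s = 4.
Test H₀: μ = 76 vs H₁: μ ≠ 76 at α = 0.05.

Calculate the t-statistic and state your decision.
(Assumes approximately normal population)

df = n - 1 = 63
SE = s/√n = 4/√64 = 0.5000
t = (x̄ - μ₀)/SE = (80.00 - 76)/0.5000 = 8.0000
Critical value: t_{0.025,63} = ±1.998
p-value < 0.0001
Decision: reject H₀

Answer: t = 8.0000, reject H₀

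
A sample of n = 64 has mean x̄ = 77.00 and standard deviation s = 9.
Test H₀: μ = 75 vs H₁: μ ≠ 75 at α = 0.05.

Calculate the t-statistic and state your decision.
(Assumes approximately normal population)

df = n - 1 = 63
SE = s/√n = 9/√64 = 1.1250
t = (x̄ - μ₀)/SE = (77.00 - 75)/1.1250 = 1.7778
Critical value: t_{0.025,63} = ±1.998
p-value ≈ 0.0803
Decision: fail to reject H₀

Answer: t = 1.7778, fail to reject H₀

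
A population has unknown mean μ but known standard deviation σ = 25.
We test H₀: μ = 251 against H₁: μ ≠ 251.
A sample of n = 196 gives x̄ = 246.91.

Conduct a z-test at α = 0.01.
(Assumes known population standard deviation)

Standard error: SE = σ/√n = 25/√196 = 1.7857
z-statistic: z = (x̄ - μ₀)/SE = (246.91 - 251)/1.7857 = -2.2904
Critical value: ±2.576
p-value = 0.0220
Decision: fail to reject H₀

Answer: z = -2.2904, fail to reject H₀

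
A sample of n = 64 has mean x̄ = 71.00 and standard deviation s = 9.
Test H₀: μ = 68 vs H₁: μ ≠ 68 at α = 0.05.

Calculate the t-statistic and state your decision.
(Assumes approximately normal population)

df = n - 1 = 63
SE = s/√n = 9/√64 = 1.1250
t = (x̄ - μ₀)/SE = (71.00 - 68)/1.1250 = 2.6667
Critical value: t_{0.025,63} = ±1.998
p-value ≈ 0.0097
Decision: reject H₀

Answer: t = 2.6667, reject H₀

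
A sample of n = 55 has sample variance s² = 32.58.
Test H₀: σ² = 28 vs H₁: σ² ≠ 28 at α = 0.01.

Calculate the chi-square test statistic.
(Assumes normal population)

Answer: χ² = 62.8329, fail to reject H₀

Derivation:
df = n - 1 = 54
χ² = (n-1)s²/σ₀² = 54×32.58/28 = 62.8329
Critical values: χ²_{0.995,54} = 30.981, χ²_{0.005,54} = 84.502
Rejection region: χ² < 30.981 or χ² > 84.502
Decision: fail to reject H₀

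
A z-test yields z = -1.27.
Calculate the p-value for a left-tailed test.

Answer: p-value ≈ 0.1020

Derivation:
For z = -1.27:
p = P(Z < -1.27) = Φ(-1.27) = 0.1020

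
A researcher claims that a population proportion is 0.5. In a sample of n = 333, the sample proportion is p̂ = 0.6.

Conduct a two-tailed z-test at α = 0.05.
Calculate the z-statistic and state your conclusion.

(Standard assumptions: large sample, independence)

H₀: p = 0.5, H₁: p ≠ 0.5
Standard error: SE = √(p₀(1-p₀)/n) = √(0.5×0.5/333) = 0.027400
z-statistic: z = (p̂ - p₀)/SE = (0.6 - 0.5)/0.027400 = 3.6496
Critical value: z_0.025 = ±1.960
p-value = 0.0003
Decision: reject H₀ at α = 0.05

Answer: z = 3.6496, reject H₀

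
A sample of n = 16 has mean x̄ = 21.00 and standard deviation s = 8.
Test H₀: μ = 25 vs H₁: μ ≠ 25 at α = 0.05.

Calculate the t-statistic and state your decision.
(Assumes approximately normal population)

Answer: t = -2.0000, fail to reject H₀

Derivation:
df = n - 1 = 15
SE = s/√n = 8/√16 = 2.0000
t = (x̄ - μ₀)/SE = (21.00 - 25)/2.0000 = -2.0000
Critical value: t_{0.025,15} = ±2.131
p-value ≈ 0.0639
Decision: fail to reject H₀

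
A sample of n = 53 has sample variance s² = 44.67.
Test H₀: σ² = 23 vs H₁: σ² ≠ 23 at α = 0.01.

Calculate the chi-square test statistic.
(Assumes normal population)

Answer: χ² = 100.9930, reject H₀

Derivation:
df = n - 1 = 52
χ² = (n-1)s²/σ₀² = 52×44.67/23 = 100.9930
Critical values: χ²_{0.995,52} = 29.481, χ²_{0.005,52} = 82.001
Rejection region: χ² < 29.481 or χ² > 82.001
Decision: reject H₀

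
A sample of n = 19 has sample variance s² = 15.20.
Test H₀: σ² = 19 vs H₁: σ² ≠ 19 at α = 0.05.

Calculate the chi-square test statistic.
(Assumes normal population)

df = n - 1 = 18
χ² = (n-1)s²/σ₀² = 18×15.20/19 = 14.4000
Critical values: χ²_{0.975,18} = 8.231, χ²_{0.025,18} = 31.526
Rejection region: χ² < 8.231 or χ² > 31.526
Decision: fail to reject H₀

Answer: χ² = 14.4000, fail to reject H₀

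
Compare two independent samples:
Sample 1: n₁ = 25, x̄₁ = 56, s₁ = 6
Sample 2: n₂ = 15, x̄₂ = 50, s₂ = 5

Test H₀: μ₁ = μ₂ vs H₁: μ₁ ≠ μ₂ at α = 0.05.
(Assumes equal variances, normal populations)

Answer: t = 3.2503, reject H₀

Derivation:
Pooled variance: s²_p = [24×6² + 14×5²]/(38) = 31.9474
s_p = 5.6522
SE = s_p×√(1/n₁ + 1/n₂) = 5.6522×√(1/25 + 1/15) = 1.8460
t = (x̄₁ - x̄₂)/SE = (56 - 50)/1.8460 = 3.2503
df = 38, t-critical = ±2.024
Decision: reject H₀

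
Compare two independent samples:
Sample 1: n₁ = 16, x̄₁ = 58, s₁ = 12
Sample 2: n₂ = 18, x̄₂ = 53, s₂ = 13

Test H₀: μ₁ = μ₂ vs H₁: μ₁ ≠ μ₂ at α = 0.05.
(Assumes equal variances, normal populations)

Pooled variance: s²_p = [15×12² + 17×13²]/(32) = 157.2812
s_p = 12.5412
SE = s_p×√(1/n₁ + 1/n₂) = 12.5412×√(1/16 + 1/18) = 4.3091
t = (x̄₁ - x̄₂)/SE = (58 - 53)/4.3091 = 1.1603
df = 32, t-critical = ±2.037
Decision: fail to reject H₀

Answer: t = 1.1603, fail to reject H₀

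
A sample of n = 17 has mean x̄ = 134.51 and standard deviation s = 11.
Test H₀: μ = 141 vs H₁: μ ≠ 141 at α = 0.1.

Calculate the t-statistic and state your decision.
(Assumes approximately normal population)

df = n - 1 = 16
SE = s/√n = 11/√17 = 2.6679
t = (x̄ - μ₀)/SE = (134.51 - 141)/2.6679 = -2.4326
Critical value: t_{0.05,16} = ±1.746
p-value ≈ 0.0271
Decision: reject H₀

Answer: t = -2.4326, reject H₀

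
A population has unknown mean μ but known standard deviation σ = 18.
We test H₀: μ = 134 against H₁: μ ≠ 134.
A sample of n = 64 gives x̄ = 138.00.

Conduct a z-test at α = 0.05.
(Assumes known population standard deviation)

Standard error: SE = σ/√n = 18/√64 = 2.2500
z-statistic: z = (x̄ - μ₀)/SE = (138.00 - 134)/2.2500 = 1.7778
Critical value: ±1.960
p-value = 0.0754
Decision: fail to reject H₀

Answer: z = 1.7778, fail to reject H₀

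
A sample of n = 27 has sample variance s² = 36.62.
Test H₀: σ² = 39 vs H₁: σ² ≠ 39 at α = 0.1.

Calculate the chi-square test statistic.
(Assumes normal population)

df = n - 1 = 26
χ² = (n-1)s²/σ₀² = 26×36.62/39 = 24.4133
Critical values: χ²_{0.95,26} = 15.379, χ²_{0.05,26} = 38.885
Rejection region: χ² < 15.379 or χ² > 38.885
Decision: fail to reject H₀

Answer: χ² = 24.4133, fail to reject H₀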